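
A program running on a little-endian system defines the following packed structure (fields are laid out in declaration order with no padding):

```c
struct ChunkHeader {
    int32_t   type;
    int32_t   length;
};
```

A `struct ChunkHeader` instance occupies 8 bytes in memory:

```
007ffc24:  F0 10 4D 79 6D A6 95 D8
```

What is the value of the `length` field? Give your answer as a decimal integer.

`length` follows `type` (4 bytes), so it starts at byte offset 4 and occupies 4 bytes.
Bytes at offsets 4..7: 6D A6 95 D8.
In little-endian order the low byte comes first in memory.
Reassemble most-significant byte first: D8 95 A6 6D → 0xD895A66D.
Top bit is set, so as a signed 32-bit value this is 0xD895A66D − 2^32 = -661281171.

-661281171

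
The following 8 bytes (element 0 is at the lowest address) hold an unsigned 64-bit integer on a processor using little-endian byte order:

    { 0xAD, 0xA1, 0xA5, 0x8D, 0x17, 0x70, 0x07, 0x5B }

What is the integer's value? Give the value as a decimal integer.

Little-endian stores the least-significant byte at the lowest address.
Reassemble most-significant byte first: 5B 07 70 17 8D A5 A1 AD → 0x5B0770178DA5A1AD.
0x5B0770178DA5A1AD = 6559334628751417773.

6559334628751417773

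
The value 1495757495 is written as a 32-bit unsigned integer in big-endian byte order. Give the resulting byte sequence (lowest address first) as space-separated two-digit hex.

59 27 72 B7

1495757495 in hexadecimal, padded to 32 bits, is 0x592772B7.
Split into bytes (most-significant first): 59 27 72 B7.
In big-endian order the high byte comes first in memory.
So the memory order matches the most-significant-first order: 59 27 72 B7.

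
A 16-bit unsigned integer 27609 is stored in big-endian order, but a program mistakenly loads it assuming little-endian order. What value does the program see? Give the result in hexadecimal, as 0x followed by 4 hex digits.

27609 in 16-bit hexadecimal is 0x6BD9.
Stored big-endian, the bytes at ascending addresses are 6B D9.
Read back as little-endian, the first byte is least significant, giving 0xD96B.

0xD96B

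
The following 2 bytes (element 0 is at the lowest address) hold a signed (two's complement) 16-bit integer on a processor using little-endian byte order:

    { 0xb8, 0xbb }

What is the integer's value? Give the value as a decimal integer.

-17480

Little-endian stores the least-significant byte at the lowest address.
Reassemble most-significant byte first: BB B8 → 0xBBB8.
Top bit is set, so as a signed 16-bit value this is 0xBBB8 − 2^16 = -17480.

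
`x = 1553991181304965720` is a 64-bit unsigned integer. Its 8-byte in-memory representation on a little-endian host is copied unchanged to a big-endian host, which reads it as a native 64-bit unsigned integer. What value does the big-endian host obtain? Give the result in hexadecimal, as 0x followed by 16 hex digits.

0x58AAC5F9BEE29015

1553991181304965720 in 64-bit hexadecimal is 0x1590E2BEF9C5AA58.
Stored little-endian, the bytes at ascending addresses are 58 AA C5 F9 BE E2 90 15.
Read back as big-endian, the last byte is least significant, giving 0x58AAC5F9BEE29015.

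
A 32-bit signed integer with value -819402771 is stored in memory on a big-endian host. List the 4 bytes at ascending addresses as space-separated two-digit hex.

CF 28 E7 ED

Two's complement of -819402771 in 32 bits: 819402771 = 0x30D71813; invert → 0xCF28E7EC; add 1 → 0xCF28E7ED.
Split into bytes (most-significant first): CF 28 E7 ED.
Big-endian stores the most-significant byte at the lowest address.
So the memory order matches the most-significant-first order: CF 28 E7 ED.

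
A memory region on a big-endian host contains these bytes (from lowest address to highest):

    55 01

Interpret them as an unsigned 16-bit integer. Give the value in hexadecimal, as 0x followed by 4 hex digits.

Big-endian: lowest address holds the most-significant byte.
The bytes are already most-significant first: 0x5501.

0x5501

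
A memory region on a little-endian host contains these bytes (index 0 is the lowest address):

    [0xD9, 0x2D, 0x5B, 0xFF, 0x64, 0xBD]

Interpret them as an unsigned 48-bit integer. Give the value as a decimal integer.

208241478544857

Little-endian stores the least-significant byte at the lowest address.
Reassemble most-significant byte first: BD 64 FF 5B 2D D9 → 0xBD64FF5B2DD9.
0xBD64FF5B2DD9 = 208241478544857.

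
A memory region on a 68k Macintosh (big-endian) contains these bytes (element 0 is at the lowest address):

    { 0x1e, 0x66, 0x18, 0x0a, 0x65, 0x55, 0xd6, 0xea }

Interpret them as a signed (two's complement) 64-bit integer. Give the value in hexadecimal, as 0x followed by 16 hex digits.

In big-endian order the high byte comes first in memory.
The bytes are already most-significant first: 0x1E66180A6555D6EA.

0x1E66180A6555D6EA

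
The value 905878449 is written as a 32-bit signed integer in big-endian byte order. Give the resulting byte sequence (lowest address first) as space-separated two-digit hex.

905878449 in hexadecimal, padded to 32 bits, is 0x35FE9BB1.
Split into bytes (most-significant first): 35 FE 9B B1.
Big-endian stores the most-significant byte at the lowest address.
So the memory order matches the most-significant-first order: 35 FE 9B B1.

35 FE 9B B1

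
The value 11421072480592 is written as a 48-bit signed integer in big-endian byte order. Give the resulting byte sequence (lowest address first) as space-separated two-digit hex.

11421072480592 in hexadecimal, padded to 48 bits, is 0x0A632CF7D950.
Split into bytes (most-significant first): 0A 63 2C F7 D9 50.
In big-endian order the high byte comes first in memory.
So the memory order matches the most-significant-first order: 0A 63 2C F7 D9 50.

0A 63 2C F7 D9 50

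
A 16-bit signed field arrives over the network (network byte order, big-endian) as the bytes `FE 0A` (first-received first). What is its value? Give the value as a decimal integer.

-502

Big-endian: lowest address holds the most-significant byte.
The bytes are already most-significant first: 0xFE0A.
Top bit is set, so as a signed 16-bit value this is 0xFE0A − 2^16 = -502.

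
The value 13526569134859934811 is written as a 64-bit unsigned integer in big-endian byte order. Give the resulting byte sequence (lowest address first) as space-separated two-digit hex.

13526569134859934811 in hexadecimal, padded to 64 bits, is 0xBBB806F61916DC5B.
Split into bytes (most-significant first): BB B8 06 F6 19 16 DC 5B.
Big-endian stores the most-significant byte at the lowest address.
So the memory order matches the most-significant-first order: BB B8 06 F6 19 16 DC 5B.

BB B8 06 F6 19 16 DC 5B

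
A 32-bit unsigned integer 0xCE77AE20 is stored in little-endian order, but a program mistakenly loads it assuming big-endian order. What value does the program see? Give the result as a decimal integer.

548304846

Stored little-endian, the bytes at ascending addresses are 20 AE 77 CE.
Read back as big-endian, the last byte is least significant, giving 0x20AE77CE.
0x20AE77CE = 548304846.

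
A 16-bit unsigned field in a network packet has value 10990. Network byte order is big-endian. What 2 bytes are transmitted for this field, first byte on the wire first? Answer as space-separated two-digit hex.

10990 in hexadecimal, padded to 16 bits, is 0x2AEE.
Split into bytes (most-significant first): 2A EE.
Big-endian: lowest address holds the most-significant byte.
So the memory order matches the most-significant-first order: 2A EE.

2A EE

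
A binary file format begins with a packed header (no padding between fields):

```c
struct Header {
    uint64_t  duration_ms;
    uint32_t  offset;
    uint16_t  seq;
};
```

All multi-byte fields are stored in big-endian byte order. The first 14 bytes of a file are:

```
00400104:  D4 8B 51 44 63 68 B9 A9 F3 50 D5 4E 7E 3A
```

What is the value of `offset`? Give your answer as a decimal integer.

4082160974

`offset` follows `duration_ms` (8 bytes), so it starts at byte offset 8 and occupies 4 bytes.
Bytes at offsets 8..11: F3 50 D5 4E.
Big-endian: lowest address holds the most-significant byte.
The bytes are already most-significant first: 0xF350D54E.
0xF350D54E = 4082160974.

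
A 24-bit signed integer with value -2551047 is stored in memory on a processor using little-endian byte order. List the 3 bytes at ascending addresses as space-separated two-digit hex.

F9 12 D9

Two's complement of -2551047 in 24 bits: 2551047 = 0x26ED07; invert → 0xD912F8; add 1 → 0xD912F9.
Split into bytes (most-significant first): D9 12 F9.
Little-endian: lowest address holds the least-significant byte.
So at ascending addresses the bytes are F9 12 D9.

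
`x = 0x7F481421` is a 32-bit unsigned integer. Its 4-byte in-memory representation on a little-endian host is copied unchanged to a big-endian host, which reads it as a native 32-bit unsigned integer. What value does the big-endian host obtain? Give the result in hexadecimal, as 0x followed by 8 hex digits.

Stored little-endian, the bytes at ascending addresses are 21 14 48 7F.
Read back as big-endian, the last byte is least significant, giving 0x2114487F.

0x2114487F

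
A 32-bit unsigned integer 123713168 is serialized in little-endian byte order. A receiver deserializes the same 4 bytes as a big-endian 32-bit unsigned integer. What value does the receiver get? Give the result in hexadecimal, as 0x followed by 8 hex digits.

0x90B65F07

123713168 in 32-bit hexadecimal is 0x075FB690.
Stored little-endian, the bytes at ascending addresses are 90 B6 5F 07.
Read back as big-endian, the last byte is least significant, giving 0x90B65F07.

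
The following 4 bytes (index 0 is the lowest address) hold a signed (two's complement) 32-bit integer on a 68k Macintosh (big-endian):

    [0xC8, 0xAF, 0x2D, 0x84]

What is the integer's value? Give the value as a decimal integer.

-928043644

Big-endian: lowest address holds the most-significant byte.
The bytes are already most-significant first: 0xC8AF2D84.
Top bit is set, so as a signed 32-bit value this is 0xC8AF2D84 − 2^32 = -928043644.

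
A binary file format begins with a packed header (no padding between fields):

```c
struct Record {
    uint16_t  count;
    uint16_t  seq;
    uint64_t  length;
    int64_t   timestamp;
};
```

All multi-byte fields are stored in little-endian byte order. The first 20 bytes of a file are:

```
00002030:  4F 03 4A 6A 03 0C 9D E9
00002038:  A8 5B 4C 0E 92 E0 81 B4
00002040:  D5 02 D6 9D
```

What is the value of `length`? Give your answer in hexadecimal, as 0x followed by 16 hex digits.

0x0E4C5BA8E99D0C03

`length` follows `count` (2 B), `seq` (2 B), so it starts at offset 2 + 2 = 4 and occupies 8 bytes.
Bytes at offsets 4..11: 03 0C 9D E9 A8 5B 4C 0E.
In little-endian order the low byte comes first in memory.
Reassemble most-significant byte first: 0E 4C 5B A8 E9 9D 0C 03 → 0x0E4C5BA8E99D0C03.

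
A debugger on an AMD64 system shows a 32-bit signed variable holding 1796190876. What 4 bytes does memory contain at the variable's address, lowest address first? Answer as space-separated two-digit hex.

1796190876 in hexadecimal, padded to 32 bits, is 0x6B0FB29C.
Split into bytes (most-significant first): 6B 0F B2 9C.
In little-endian order the low byte comes first in memory.
So at ascending addresses the bytes are 9C B2 0F 6B.

9C B2 0F 6B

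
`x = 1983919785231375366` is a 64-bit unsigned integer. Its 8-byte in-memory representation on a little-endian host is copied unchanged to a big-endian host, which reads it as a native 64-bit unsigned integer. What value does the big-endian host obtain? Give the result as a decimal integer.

1983919785231375366 in 64-bit hexadecimal is 0x1B884C888D95DC06.
Stored little-endian, the bytes at ascending addresses are 06 DC 95 8D 88 4C 88 1B.
Read back as big-endian, the last byte is least significant, giving 0x06DC958D884C881B.
0x06DC958D884C881B = 494434494213556251.

494434494213556251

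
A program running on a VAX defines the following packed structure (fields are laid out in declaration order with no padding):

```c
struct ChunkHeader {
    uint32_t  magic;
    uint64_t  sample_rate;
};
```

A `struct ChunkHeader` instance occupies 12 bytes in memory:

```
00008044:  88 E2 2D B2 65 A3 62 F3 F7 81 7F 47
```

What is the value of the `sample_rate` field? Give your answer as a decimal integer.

`sample_rate` follows `magic` (4 bytes), so it starts at byte offset 4 and occupies 8 bytes.
Bytes at offsets 4..11: 65 A3 62 F3 F7 81 7F 47.
Little-endian: lowest address holds the least-significant byte.
Reassemble most-significant byte first: 47 7F 81 F7 F3 62 A3 65 → 0x477F81F7F362A365.
0x477F81F7F362A365 = 5151979400675369829.

5151979400675369829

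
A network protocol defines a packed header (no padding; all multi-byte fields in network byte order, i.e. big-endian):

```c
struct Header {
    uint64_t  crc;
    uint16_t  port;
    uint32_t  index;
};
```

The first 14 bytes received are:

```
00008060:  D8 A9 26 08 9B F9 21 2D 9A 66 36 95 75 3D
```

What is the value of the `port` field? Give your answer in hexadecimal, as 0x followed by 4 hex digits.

0x9A66

`port` follows `crc` (8 bytes), so it starts at byte offset 8 and occupies 2 bytes.
Bytes at offsets 8..9: 9A 66.
Big-endian: lowest address holds the most-significant byte.
The bytes are already most-significant first: 0x9A66.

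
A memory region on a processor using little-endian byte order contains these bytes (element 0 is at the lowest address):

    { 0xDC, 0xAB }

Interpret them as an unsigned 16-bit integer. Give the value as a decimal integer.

Little-endian: lowest address holds the least-significant byte.
Reassemble most-significant byte first: AB DC → 0xABDC.
0xABDC = 43996.

43996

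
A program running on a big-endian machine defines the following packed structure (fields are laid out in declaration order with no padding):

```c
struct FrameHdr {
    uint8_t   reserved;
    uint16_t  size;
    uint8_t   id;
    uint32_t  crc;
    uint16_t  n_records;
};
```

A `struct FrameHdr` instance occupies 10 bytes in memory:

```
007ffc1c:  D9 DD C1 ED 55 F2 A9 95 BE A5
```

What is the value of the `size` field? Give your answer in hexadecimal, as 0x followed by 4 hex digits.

0xDDC1

`size` follows `reserved` (1 byte), so it starts at byte offset 1 and occupies 2 bytes.
Bytes at offsets 1..2: DD C1.
Big-endian stores the most-significant byte at the lowest address.
The bytes are already most-significant first: 0xDDC1.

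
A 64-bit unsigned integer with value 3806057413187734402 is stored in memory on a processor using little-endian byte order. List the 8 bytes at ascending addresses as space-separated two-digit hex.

82 0B CC 4B 0D D5 D1 34

3806057413187734402 in hexadecimal, padded to 64 bits, is 0x34D1D50D4BCC0B82.
Split into bytes (most-significant first): 34 D1 D5 0D 4B CC 0B 82.
In little-endian order the low byte comes first in memory.
So at ascending addresses the bytes are 82 0B CC 4B 0D D5 D1 34.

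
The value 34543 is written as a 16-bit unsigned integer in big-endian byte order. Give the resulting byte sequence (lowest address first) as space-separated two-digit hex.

86 EF

34543 in hexadecimal, padded to 16 bits, is 0x86EF.
Split into bytes (most-significant first): 86 EF.
Big-endian: lowest address holds the most-significant byte.
So the memory order matches the most-significant-first order: 86 EF.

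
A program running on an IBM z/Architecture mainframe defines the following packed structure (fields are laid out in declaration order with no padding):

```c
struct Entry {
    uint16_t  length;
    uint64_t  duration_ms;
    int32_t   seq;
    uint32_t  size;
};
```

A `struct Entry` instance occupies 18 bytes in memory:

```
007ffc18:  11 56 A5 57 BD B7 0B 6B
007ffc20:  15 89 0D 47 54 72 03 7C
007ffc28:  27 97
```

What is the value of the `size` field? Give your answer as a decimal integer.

58468247

`size` follows `length` (2 B), `duration_ms` (8 B), `seq` (4 B), so it starts at offset 2 + 8 + 4 = 14 and occupies 4 bytes.
Bytes at offsets 14..17: 03 7C 27 97.
In big-endian order the high byte comes first in memory.
The bytes are already most-significant first: 0x037C2797.
0x037C2797 = 58468247.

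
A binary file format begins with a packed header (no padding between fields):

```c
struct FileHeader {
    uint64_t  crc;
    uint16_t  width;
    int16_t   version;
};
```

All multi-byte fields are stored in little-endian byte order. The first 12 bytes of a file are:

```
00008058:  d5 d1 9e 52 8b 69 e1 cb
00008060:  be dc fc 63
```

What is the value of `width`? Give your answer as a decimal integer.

`width` follows `crc` (8 bytes), so it starts at byte offset 8 and occupies 2 bytes.
Bytes at offsets 8..9: BE DC.
Little-endian stores the least-significant byte at the lowest address.
Reassemble most-significant byte first: DC BE → 0xDCBE.
0xDCBE = 56510.

56510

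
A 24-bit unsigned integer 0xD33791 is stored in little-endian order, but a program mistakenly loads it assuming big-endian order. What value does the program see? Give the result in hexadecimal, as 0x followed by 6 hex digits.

0x9137D3

Stored little-endian, the bytes at ascending addresses are 91 37 D3.
Read back as big-endian, the last byte is least significant, giving 0x9137D3.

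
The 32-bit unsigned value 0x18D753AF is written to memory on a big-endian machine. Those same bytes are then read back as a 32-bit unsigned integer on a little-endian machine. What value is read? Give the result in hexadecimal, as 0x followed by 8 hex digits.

0xAF53D718

Stored big-endian, the bytes at ascending addresses are 18 D7 53 AF.
Read back as little-endian, the first byte is least significant, giving 0xAF53D718.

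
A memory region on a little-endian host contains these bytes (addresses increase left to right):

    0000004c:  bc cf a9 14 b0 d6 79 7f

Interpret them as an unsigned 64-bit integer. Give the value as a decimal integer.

Little-endian stores the least-significant byte at the lowest address.
Reassemble most-significant byte first: 7F 79 D6 B0 14 A9 CF BC → 0x7F79D6B014A9CFBC.
0x7F79D6B014A9CFBC = 9185608966748098492.

9185608966748098492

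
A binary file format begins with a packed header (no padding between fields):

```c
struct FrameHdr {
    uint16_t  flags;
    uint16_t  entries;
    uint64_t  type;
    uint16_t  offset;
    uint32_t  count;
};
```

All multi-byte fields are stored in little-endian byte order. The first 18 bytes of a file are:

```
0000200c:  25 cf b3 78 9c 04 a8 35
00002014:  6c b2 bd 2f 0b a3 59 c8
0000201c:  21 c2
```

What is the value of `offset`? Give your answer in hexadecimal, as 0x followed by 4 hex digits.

0xA30B

`offset` follows `flags` (2 B), `entries` (2 B), `type` (8 B), so it starts at offset 2 + 2 + 8 = 12 and occupies 2 bytes.
Bytes at offsets 12..13: 0B A3.
Little-endian stores the least-significant byte at the lowest address.
Reassemble most-significant byte first: A3 0B → 0xA30B.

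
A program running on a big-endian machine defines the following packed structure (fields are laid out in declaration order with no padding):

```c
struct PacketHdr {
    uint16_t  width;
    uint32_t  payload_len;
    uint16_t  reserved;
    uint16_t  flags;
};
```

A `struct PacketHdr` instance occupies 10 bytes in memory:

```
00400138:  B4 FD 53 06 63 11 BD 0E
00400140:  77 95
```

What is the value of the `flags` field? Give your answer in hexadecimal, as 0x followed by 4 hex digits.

0x7795

`flags` follows `width` (2 B), `payload_len` (4 B), `reserved` (2 B), so it starts at offset 2 + 4 + 2 = 8 and occupies 2 bytes.
Bytes at offsets 8..9: 77 95.
Big-endian: lowest address holds the most-significant byte.
The bytes are already most-significant first: 0x7795.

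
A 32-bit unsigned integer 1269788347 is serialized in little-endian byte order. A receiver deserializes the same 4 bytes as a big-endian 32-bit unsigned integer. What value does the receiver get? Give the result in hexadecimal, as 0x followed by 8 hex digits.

1269788347 in 32-bit hexadecimal is 0x4BAF6EBB.
Stored little-endian, the bytes at ascending addresses are BB 6E AF 4B.
Read back as big-endian, the last byte is least significant, giving 0xBB6EAF4B.

0xBB6EAF4B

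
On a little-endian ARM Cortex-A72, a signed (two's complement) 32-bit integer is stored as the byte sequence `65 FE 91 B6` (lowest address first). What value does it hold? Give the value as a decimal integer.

In little-endian order the low byte comes first in memory.
Reassemble most-significant byte first: B6 91 FE 65 → 0xB691FE65.
Top bit is set, so as a signed 32-bit value this is 0xB691FE65 − 2^32 = -1231946139.

-1231946139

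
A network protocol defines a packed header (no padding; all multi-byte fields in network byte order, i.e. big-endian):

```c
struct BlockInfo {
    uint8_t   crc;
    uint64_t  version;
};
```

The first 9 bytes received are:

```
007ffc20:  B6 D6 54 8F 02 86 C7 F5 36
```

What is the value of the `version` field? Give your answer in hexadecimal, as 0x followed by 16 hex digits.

0xD6548F0286C7F536

`version` follows `crc` (1 byte), so it starts at byte offset 1 and occupies 8 bytes.
Bytes at offsets 1..8: D6 54 8F 02 86 C7 F5 36.
Big-endian: lowest address holds the most-significant byte.
The bytes are already most-significant first: 0xD6548F0286C7F536.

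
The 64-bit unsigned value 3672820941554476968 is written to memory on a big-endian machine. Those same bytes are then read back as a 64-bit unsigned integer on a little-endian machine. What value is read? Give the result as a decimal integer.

3672820941554476968 in 64-bit hexadecimal is 0x32F87B2FD8F867A8.
Stored big-endian, the bytes at ascending addresses are 32 F8 7B 2F D8 F8 67 A8.
Read back as little-endian, the first byte is least significant, giving 0xA867F8D82F7BF832.
0xA867F8D82F7BF832 = 12134941328366368818.

12134941328366368818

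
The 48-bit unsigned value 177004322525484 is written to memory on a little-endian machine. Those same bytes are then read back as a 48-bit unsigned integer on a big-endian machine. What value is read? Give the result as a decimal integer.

49004570737824

177004322525484 in 48-bit hexadecimal is 0xA0FC07C4912C.
Stored little-endian, the bytes at ascending addresses are 2C 91 C4 07 FC A0.
Read back as big-endian, the last byte is least significant, giving 0x2C91C407FCA0.
0x2C91C407FCA0 = 49004570737824.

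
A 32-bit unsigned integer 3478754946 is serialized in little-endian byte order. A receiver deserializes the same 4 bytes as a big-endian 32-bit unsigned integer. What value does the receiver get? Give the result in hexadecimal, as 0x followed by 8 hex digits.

0x829659CF

3478754946 in 32-bit hexadecimal is 0xCF599682.
Stored little-endian, the bytes at ascending addresses are 82 96 59 CF.
Read back as big-endian, the last byte is least significant, giving 0x829659CF.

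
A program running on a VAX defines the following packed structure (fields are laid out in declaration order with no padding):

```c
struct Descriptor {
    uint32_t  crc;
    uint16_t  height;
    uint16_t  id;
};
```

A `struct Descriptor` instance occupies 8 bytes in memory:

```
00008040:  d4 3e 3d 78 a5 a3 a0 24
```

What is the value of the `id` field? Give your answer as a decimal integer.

`id` follows `crc` (4 B), `height` (2 B), so it starts at offset 4 + 2 = 6 and occupies 2 bytes.
Bytes at offsets 6..7: A0 24.
In little-endian order the low byte comes first in memory.
Reassemble most-significant byte first: 24 A0 → 0x24A0.
0x24A0 = 9376.

9376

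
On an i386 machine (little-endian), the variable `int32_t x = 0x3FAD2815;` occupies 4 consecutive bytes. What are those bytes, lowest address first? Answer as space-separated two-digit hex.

Split into bytes (most-significant first): 3F AD 28 15.
Little-endian: lowest address holds the least-significant byte.
So at ascending addresses the bytes are 15 28 AD 3F.

15 28 AD 3F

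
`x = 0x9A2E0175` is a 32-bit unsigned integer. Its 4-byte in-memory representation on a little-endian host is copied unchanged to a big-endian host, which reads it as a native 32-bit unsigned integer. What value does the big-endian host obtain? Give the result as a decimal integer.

1963011738

Stored little-endian, the bytes at ascending addresses are 75 01 2E 9A.
Read back as big-endian, the last byte is least significant, giving 0x75012E9A.
0x75012E9A = 1963011738.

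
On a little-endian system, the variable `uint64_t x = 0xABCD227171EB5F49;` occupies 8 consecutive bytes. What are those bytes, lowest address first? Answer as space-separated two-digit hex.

49 5F EB 71 71 22 CD AB

Split into bytes (most-significant first): AB CD 22 71 71 EB 5F 49.
Little-endian: lowest address holds the least-significant byte.
So at ascending addresses the bytes are 49 5F EB 71 71 22 CD AB.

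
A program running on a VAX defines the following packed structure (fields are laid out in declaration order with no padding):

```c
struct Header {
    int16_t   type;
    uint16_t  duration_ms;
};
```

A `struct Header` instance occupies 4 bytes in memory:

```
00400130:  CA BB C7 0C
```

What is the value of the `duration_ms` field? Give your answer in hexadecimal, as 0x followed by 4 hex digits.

0x0CC7

`duration_ms` follows `type` (2 bytes), so it starts at byte offset 2 and occupies 2 bytes.
Bytes at offsets 2..3: C7 0C.
In little-endian order the low byte comes first in memory.
Reassemble most-significant byte first: 0C C7 → 0x0CC7.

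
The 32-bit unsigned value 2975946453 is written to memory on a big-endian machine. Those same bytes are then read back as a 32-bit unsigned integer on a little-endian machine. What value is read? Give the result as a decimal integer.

2975946453 in 32-bit hexadecimal is 0xB16156D5.
Stored big-endian, the bytes at ascending addresses are B1 61 56 D5.
Read back as little-endian, the first byte is least significant, giving 0xD55661B1.
0xD55661B1 = 3579208113.

3579208113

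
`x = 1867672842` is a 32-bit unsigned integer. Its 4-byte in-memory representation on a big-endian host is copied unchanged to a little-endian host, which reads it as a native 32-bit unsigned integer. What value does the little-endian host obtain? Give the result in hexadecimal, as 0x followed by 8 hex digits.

1867672842 in 32-bit hexadecimal is 0x6F526D0A.
Stored big-endian, the bytes at ascending addresses are 6F 52 6D 0A.
Read back as little-endian, the first byte is least significant, giving 0x0A6D526F.

0x0A6D526F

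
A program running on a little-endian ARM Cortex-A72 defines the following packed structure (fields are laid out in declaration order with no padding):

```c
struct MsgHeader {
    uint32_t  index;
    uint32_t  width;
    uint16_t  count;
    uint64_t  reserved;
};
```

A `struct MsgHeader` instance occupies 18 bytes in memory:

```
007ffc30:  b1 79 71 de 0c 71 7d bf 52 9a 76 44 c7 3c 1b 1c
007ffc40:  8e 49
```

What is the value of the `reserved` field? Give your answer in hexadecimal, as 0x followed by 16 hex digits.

`reserved` follows `index` (4 B), `width` (4 B), `count` (2 B), so it starts at offset 4 + 4 + 2 = 10 and occupies 8 bytes.
Bytes at offsets 10..17: 76 44 C7 3C 1B 1C 8E 49.
Little-endian stores the least-significant byte at the lowest address.
Reassemble most-significant byte first: 49 8E 1C 1B 3C C7 44 76 → 0x498E1C1B3CC74476.

0x498E1C1B3CC74476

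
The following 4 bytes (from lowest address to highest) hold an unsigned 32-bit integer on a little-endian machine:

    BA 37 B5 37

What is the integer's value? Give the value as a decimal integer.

934623162

Little-endian stores the least-significant byte at the lowest address.
Reassemble most-significant byte first: 37 B5 37 BA → 0x37B537BA.
0x37B537BA = 934623162.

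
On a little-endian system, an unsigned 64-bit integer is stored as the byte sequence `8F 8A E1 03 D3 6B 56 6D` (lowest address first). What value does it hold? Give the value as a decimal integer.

In little-endian order the low byte comes first in memory.
Reassemble most-significant byte first: 6D 56 6B D3 03 E1 8A 8F → 0x6D566BD303E18A8F.
0x6D566BD303E18A8F = 7878603152178645647.

7878603152178645647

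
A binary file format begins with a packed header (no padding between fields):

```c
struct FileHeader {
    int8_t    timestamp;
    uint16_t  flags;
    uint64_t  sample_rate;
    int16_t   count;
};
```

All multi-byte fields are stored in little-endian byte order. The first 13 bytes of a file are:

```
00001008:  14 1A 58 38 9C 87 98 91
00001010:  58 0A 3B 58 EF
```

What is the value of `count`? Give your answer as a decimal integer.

-4264

`count` follows `timestamp` (1 B), `flags` (2 B), `sample_rate` (8 B), so it starts at offset 1 + 2 + 8 = 11 and occupies 2 bytes.
Bytes at offsets 11..12: 58 EF.
In little-endian order the low byte comes first in memory.
Reassemble most-significant byte first: EF 58 → 0xEF58.
Top bit is set, so as a signed 16-bit value this is 0xEF58 − 2^16 = -4264.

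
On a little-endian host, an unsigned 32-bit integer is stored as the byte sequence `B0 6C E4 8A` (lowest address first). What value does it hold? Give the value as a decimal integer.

2330225840

In little-endian order the low byte comes first in memory.
Reassemble most-significant byte first: 8A E4 6C B0 → 0x8AE46CB0.
0x8AE46CB0 = 2330225840.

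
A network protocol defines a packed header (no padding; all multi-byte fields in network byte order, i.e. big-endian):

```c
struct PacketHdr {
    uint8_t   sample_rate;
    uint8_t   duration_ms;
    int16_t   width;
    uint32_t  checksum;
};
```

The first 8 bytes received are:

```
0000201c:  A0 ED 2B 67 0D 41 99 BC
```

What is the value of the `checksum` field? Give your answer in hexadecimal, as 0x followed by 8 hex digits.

`checksum` follows `sample_rate` (1 B), `duration_ms` (1 B), `width` (2 B), so it starts at offset 1 + 1 + 2 = 4 and occupies 4 bytes.
Bytes at offsets 4..7: 0D 41 99 BC.
Big-endian stores the most-significant byte at the lowest address.
The bytes are already most-significant first: 0x0D4199BC.

0x0D4199BC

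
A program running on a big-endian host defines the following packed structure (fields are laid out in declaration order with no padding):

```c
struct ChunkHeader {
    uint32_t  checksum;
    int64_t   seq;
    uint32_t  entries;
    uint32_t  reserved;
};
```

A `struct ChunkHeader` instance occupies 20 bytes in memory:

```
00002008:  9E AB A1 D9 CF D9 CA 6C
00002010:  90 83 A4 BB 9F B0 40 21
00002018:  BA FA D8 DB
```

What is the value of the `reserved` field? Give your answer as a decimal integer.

3137001691

`reserved` follows `checksum` (4 B), `seq` (8 B), `entries` (4 B), so it starts at offset 4 + 8 + 4 = 16 and occupies 4 bytes.
Bytes at offsets 16..19: BA FA D8 DB.
Big-endian stores the most-significant byte at the lowest address.
The bytes are already most-significant first: 0xBAFAD8DB.
0xBAFAD8DB = 3137001691.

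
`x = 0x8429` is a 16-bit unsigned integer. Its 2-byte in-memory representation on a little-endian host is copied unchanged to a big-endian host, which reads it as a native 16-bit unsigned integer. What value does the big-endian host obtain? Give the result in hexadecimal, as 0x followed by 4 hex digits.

Stored little-endian, the bytes at ascending addresses are 29 84.
Read back as big-endian, the last byte is least significant, giving 0x2984.

0x2984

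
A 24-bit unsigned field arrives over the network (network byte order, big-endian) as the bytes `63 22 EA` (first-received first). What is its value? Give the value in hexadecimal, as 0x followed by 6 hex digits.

0x6322EA

Big-endian stores the most-significant byte at the lowest address.
The bytes are already most-significant first: 0x6322EA.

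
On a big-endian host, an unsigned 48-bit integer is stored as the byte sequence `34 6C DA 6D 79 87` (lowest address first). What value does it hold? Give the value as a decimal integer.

In big-endian order the high byte comes first in memory.
The bytes are already most-significant first: 0x346CDA6D7987.
0x346CDA6D7987 = 57642125719943.

57642125719943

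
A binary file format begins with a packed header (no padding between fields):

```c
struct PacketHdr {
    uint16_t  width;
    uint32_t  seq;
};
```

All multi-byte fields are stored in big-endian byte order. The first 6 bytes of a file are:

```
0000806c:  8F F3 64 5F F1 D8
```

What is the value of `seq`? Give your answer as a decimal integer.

1684009432

`seq` follows `width` (2 bytes), so it starts at byte offset 2 and occupies 4 bytes.
Bytes at offsets 2..5: 64 5F F1 D8.
Big-endian stores the most-significant byte at the lowest address.
The bytes are already most-significant first: 0x645FF1D8.
0x645FF1D8 = 1684009432.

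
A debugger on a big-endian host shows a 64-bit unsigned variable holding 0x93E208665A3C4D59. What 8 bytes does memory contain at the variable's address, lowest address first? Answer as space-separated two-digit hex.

Split into bytes (most-significant first): 93 E2 08 66 5A 3C 4D 59.
Big-endian stores the most-significant byte at the lowest address.
So the memory order matches the most-significant-first order: 93 E2 08 66 5A 3C 4D 59.

93 E2 08 66 5A 3C 4D 59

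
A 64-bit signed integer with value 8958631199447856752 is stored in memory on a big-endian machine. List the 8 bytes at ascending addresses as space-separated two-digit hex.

7C 53 73 9C 6C D2 36 70

8958631199447856752 in hexadecimal, padded to 64 bits, is 0x7C53739C6CD23670.
Split into bytes (most-significant first): 7C 53 73 9C 6C D2 36 70.
In big-endian order the high byte comes first in memory.
So the memory order matches the most-significant-first order: 7C 53 73 9C 6C D2 36 70.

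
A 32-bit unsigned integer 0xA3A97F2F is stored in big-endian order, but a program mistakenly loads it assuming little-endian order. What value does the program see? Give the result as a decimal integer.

Stored big-endian, the bytes at ascending addresses are A3 A9 7F 2F.
Read back as little-endian, the first byte is least significant, giving 0x2F7FA9A3.
0x2F7FA9A3 = 796895651.

796895651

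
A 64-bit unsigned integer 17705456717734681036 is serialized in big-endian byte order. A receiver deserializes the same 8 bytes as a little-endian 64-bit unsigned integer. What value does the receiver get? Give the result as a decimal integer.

14706963930256488181

17705456717734681036 in 64-bit hexadecimal is 0xF5B66B13C6A119CC.
Stored big-endian, the bytes at ascending addresses are F5 B6 6B 13 C6 A1 19 CC.
Read back as little-endian, the first byte is least significant, giving 0xCC19A1C6136BB6F5.
0xCC19A1C6136BB6F5 = 14706963930256488181.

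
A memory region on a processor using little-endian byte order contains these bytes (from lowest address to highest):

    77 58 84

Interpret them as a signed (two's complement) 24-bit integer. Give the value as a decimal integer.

-8103817

Little-endian: lowest address holds the least-significant byte.
Reassemble most-significant byte first: 84 58 77 → 0x845877.
Top bit is set, so as a signed 24-bit value this is 0x845877 − 2^24 = -8103817.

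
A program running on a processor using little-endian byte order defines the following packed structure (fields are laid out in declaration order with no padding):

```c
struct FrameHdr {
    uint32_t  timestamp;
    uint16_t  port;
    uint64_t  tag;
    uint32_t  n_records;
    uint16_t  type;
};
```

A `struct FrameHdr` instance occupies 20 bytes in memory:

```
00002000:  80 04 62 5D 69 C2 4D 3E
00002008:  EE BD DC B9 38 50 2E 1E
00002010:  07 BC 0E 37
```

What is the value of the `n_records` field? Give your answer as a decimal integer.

`n_records` follows `timestamp` (4 B), `port` (2 B), `tag` (8 B), so it starts at offset 4 + 2 + 8 = 14 and occupies 4 bytes.
Bytes at offsets 14..17: 2E 1E 07 BC.
Little-endian stores the least-significant byte at the lowest address.
Reassemble most-significant byte first: BC 07 1E 2E → 0xBC071E2E.
0xBC071E2E = 3154583086.

3154583086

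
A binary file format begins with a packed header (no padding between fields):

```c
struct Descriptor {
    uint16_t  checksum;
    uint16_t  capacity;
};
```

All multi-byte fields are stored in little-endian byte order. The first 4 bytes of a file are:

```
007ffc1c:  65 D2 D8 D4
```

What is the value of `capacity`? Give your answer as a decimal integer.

54488

`capacity` follows `checksum` (2 bytes), so it starts at byte offset 2 and occupies 2 bytes.
Bytes at offsets 2..3: D8 D4.
Little-endian: lowest address holds the least-significant byte.
Reassemble most-significant byte first: D4 D8 → 0xD4D8.
0xD4D8 = 54488.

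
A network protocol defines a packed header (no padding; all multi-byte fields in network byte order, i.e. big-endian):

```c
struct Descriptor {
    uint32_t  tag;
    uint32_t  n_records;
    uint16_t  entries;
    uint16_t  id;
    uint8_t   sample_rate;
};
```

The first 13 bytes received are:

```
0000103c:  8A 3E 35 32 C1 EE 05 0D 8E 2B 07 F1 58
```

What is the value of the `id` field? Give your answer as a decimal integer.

`id` follows `tag` (4 B), `n_records` (4 B), `entries` (2 B), so it starts at offset 4 + 4 + 2 = 10 and occupies 2 bytes.
Bytes at offsets 10..11: 07 F1.
Big-endian: lowest address holds the most-significant byte.
The bytes are already most-significant first: 0x07F1.
0x07F1 = 2033.

2033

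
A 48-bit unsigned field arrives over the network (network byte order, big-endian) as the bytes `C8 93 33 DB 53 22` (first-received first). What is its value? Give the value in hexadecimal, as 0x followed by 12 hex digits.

In big-endian order the high byte comes first in memory.
The bytes are already most-significant first: 0xC89333DB5322.

0xC89333DB5322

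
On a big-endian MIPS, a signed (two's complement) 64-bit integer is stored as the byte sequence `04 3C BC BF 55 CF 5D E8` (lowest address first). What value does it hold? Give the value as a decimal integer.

305326404718779880

In big-endian order the high byte comes first in memory.
The bytes are already most-significant first: 0x043CBCBF55CF5DE8.
0x043CBCBF55CF5DE8 = 305326404718779880.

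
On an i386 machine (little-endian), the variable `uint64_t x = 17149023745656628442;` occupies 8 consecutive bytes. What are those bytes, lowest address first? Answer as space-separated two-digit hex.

17149023745656628442 in hexadecimal, padded to 64 bits, is 0xEDFD923CBC9A24DA.
Split into bytes (most-significant first): ED FD 92 3C BC 9A 24 DA.
In little-endian order the low byte comes first in memory.
So at ascending addresses the bytes are DA 24 9A BC 3C 92 FD ED.

DA 24 9A BC 3C 92 FD ED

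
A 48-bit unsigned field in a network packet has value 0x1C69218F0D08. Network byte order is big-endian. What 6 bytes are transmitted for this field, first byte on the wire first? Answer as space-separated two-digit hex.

1C 69 21 8F 0D 08

Split into bytes (most-significant first): 1C 69 21 8F 0D 08.
Big-endian stores the most-significant byte at the lowest address.
So the memory order matches the most-significant-first order: 1C 69 21 8F 0D 08.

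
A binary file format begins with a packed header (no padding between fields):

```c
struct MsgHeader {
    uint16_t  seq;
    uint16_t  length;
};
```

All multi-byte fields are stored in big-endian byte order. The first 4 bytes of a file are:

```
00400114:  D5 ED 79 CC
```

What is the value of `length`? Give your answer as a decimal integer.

31180

`length` follows `seq` (2 bytes), so it starts at byte offset 2 and occupies 2 bytes.
Bytes at offsets 2..3: 79 CC.
Big-endian: lowest address holds the most-significant byte.
The bytes are already most-significant first: 0x79CC.
0x79CC = 31180.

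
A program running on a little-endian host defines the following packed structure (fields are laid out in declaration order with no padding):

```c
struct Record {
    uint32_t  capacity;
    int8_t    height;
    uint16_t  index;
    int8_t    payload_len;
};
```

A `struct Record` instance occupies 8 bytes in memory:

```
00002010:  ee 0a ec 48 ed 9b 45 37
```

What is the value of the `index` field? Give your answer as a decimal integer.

17819

`index` follows `capacity` (4 B), `height` (1 B), so it starts at offset 4 + 1 = 5 and occupies 2 bytes.
Bytes at offsets 5..6: 9B 45.
Little-endian stores the least-significant byte at the lowest address.
Reassemble most-significant byte first: 45 9B → 0x459B.
0x459B = 17819.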